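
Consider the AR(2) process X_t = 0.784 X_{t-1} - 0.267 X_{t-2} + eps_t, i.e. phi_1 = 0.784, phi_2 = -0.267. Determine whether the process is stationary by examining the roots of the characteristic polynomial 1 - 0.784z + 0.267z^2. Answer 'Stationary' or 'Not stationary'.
\text{Stationary}

The AR(p) characteristic polynomial is P(z) = 1 - 0.784z + 0.267z^2.
Stationarity requires all roots to lie outside the unit circle, i.e. |z| > 1 for every root.
Set 1 + (-0.784) z + (0.267) z^2 = 0, i.e. a z^2 + b z + c = 0 with a = 0.267, b = -0.784, c = 1.
Discriminant D = b^2 - 4ac = (-0.784)^2 - 4*(0.267)*1 = 0.614656 - (1.068) = -0.453344.
D < 0, so the roots are the complex-conjugate pair z = (-b +/- i sqrt(-D)) / (2a) = 1.4682 +/- 1.2609i.
For a conjugate pair |z|^2 = z * conj(z) = (product of roots) = c/a = 1/(0.267) = 3.745318, so |z| = sqrt(3.745318) = 1.9353 for both roots.
Moduli of all roots: 1.9353, 1.9353.
All moduli strictly greater than 1? Yes.
Verdict: Stationary.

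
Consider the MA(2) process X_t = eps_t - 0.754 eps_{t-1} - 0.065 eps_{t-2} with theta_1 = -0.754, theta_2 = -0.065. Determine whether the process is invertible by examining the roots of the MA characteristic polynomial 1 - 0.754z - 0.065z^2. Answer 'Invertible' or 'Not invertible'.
\text{Invertible}

The MA(q) characteristic polynomial is P(z) = 1 - 0.754z - 0.065z^2.
Invertibility requires all roots to lie outside the unit circle, i.e. |z| > 1 for every root.
Set 1 + (-0.754) z + (-0.065) z^2 = 0, i.e. a z^2 + b z + c = 0 with a = -0.065, b = -0.754, c = 1.
Discriminant D = b^2 - 4ac = (-0.754)^2 - 4*(-0.065)*1 = 0.568516 - (-0.26) = 0.828516.
D >= 0, so the roots are real: z = (-b +/- sqrt(D)) / (2a) = (0.754 +/- 0.910229) / (-0.13).
  z_1 = (0.754 + 0.910229) / (-0.13) = -12.8018,   |z_1| = 12.8018.
  z_2 = (0.754 - 0.910229) / (-0.13) = 1.2018,   |z_2| = 1.2018.
Moduli of all roots: 12.8018, 1.2018.
All moduli strictly greater than 1? Yes.
Verdict: Invertible.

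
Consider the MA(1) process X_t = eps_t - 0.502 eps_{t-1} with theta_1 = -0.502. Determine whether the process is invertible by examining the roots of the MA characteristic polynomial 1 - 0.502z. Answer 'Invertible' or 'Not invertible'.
\text{Invertible}

The MA(q) characteristic polynomial is P(z) = 1 - 0.502z.
Invertibility requires all roots to lie outside the unit circle, i.e. |z| > 1 for every root.
This is linear in z: 1 + (-0.502) z = 0  =>  z = -1/(-0.502) = 1.992032,  |z| = 1.992032.
Moduli of all roots: 1.9920.
All moduli strictly greater than 1? Yes.
Verdict: Invertible.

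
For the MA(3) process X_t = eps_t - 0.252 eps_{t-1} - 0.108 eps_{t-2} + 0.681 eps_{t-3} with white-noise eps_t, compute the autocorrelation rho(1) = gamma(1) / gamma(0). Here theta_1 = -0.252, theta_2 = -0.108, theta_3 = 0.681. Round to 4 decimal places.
\rho(1) = -0.1939

For an MA(q) process with theta_0 = 1, the autocovariance is
  gamma(k) = sigma^2 * sum_{i=0..q-k} theta_i * theta_{i+k},
and rho(k) = gamma(k) / gamma(0). Sigma^2 cancels.
  numerator   = (1)*(-0.252) + (-0.252)*(-0.108) + (-0.108)*(0.681) = -0.298332.
  denominator = (1)^2 + (-0.252)^2 + (-0.108)^2 + (0.681)^2 = 1.538929.
  rho(1) = -0.298332 / 1.538929 = -0.1939.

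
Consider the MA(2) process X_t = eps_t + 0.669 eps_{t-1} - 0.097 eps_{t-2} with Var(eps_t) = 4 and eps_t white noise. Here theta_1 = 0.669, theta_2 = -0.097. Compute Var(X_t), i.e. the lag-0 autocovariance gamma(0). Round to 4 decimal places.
\gamma(0) = 5.8279

For an MA(q) process X_t = eps_t + sum_i theta_i eps_{t-i} with
Var(eps_t) = sigma^2, the variance is
  gamma(0) = sigma^2 * (1 + sum_i theta_i^2).
  sum_i theta_i^2 = (0.669)^2 + (-0.097)^2 = 0.447561 + 0.009409 = 0.45697.
  gamma(0) = 4 * (1 + 0.45697) = 4 * 1.45697 = 5.82788, which rounds to 5.8279.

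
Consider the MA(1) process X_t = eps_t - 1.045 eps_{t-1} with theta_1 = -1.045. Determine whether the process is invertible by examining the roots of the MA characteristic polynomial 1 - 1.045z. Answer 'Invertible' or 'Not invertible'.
\text{Not invertible}

The MA(q) characteristic polynomial is P(z) = 1 - 1.045z.
Invertibility requires all roots to lie outside the unit circle, i.e. |z| > 1 for every root.
This is linear in z: 1 + (-1.045) z = 0  =>  z = -1/(-1.045) = 0.956938,  |z| = 0.956938.
Moduli of all roots: 0.9569.
All moduli strictly greater than 1? No.
Verdict: Not invertible.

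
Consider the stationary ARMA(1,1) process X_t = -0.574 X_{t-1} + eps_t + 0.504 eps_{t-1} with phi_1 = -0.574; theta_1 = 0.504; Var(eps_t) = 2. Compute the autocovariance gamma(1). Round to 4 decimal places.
\gamma(1) = -0.1484

Multiply the model equation by X_{t-k} and take expectations. With theta_0 = psi_0 = 1 and psi_j the MA(infinity) weights, this gives
  gamma(k) - sum_i phi_i gamma(k-i) = c_k,
  c_k = sigma^2 * sum_{j=k..q} theta_j psi_{j-k}   (c_k = 0 for k > q),
using gamma(-m) = gamma(m).
psi-weights needed (psi_j = theta_j + sum_i phi_i psi_{j-i}):
  psi_1 = theta_1 + phi_1 = 0.504 + (-0.574) = -0.07
Right-hand sides:
  c_0 = sigma^2 (1 + theta_1 psi_1) = 2 * (1 + (0.504)(-0.07)) = 2 * 0.96472 = 1.92944
  c_1 = sigma^2 theta_1 = 2 * (0.504) = 1.008
  c_2 = 0
Equations for k = 0 and k = 1 (AR order 1):
  gamma(0) = phi_1 gamma(1) + c_0
  gamma(1) = phi_1 gamma(0) + c_1
Substituting the second into the first: gamma(0) (1 - phi_1^2) = c_0 + phi_1 c_1, so
  gamma(0) = (c_0 + phi_1 c_1) / (1 - phi_1^2) = (1.92944 + (-0.574)(1.008)) / (1 - (-0.574)^2) = 1.350848 / 0.670524 = 2.014615.
  gamma(1) = phi_1 gamma(0) + c_1 = (-0.574)(2.014615) + (1.008) = -0.148389.
Therefore gamma(1) = -0.1484 (to 4 decimal places).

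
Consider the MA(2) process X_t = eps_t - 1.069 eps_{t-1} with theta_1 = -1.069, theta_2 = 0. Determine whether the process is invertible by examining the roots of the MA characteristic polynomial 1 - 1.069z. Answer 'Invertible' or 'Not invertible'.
\text{Not invertible}

The MA(q) characteristic polynomial is P(z) = 1 - 1.069z.
Invertibility requires all roots to lie outside the unit circle, i.e. |z| > 1 for every root.
This is linear in z: 1 + (-1.069) z = 0  =>  z = -1/(-1.069) = 0.935454,  |z| = 0.935454.
Moduli of all roots: 0.9355.
All moduli strictly greater than 1? No.
Verdict: Not invertible.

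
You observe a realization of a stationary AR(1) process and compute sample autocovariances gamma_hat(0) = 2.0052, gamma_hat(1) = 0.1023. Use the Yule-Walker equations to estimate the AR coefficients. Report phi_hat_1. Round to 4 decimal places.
\hat\phi_{1} = 0.0510

The Yule-Walker equations for an AR(p) process read, in matrix form,
  Gamma_p phi = r_p,   with   (Gamma_p)_{ij} = gamma(|i - j|),
                       (r_p)_i = gamma(i),   i,j = 1..p.
Substitute the sample gammas (Toeplitz matrix and right-hand side of size 1):
  Gamma_p = [[2.0052]]
  r_p     = [0.1023]
With p = 1 this is the single equation gamma(0) phi_1 = gamma(1):
  phi_hat_1 = gamma(1) / gamma(0) = 0.1023 / 2.0052 = 0.0510.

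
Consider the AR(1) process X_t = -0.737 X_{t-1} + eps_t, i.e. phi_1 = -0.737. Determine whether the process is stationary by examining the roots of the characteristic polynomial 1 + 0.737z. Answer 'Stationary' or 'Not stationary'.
\text{Stationary}

The AR(p) characteristic polynomial is P(z) = 1 + 0.737z.
Stationarity requires all roots to lie outside the unit circle, i.e. |z| > 1 for every root.
This is linear in z: 1 + (0.737) z = 0  =>  z = -1/(0.737) = -1.356852,  |z| = 1.356852.
Moduli of all roots: 1.3569.
All moduli strictly greater than 1? Yes.
Verdict: Stationary.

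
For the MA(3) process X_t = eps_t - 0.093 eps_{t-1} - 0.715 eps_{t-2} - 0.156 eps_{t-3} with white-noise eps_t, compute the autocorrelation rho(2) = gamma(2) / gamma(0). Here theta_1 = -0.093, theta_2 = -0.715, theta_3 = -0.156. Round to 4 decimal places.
\rho(2) = -0.4536

For an MA(q) process with theta_0 = 1, the autocovariance is
  gamma(k) = sigma^2 * sum_{i=0..q-k} theta_i * theta_{i+k},
and rho(k) = gamma(k) / gamma(0). Sigma^2 cancels.
  numerator   = (1)*(-0.715) + (-0.093)*(-0.156) = -0.700492.
  denominator = (1)^2 + (-0.093)^2 + (-0.715)^2 + (-0.156)^2 = 1.54421.
  rho(2) = -0.700492 / 1.54421 = -0.4536.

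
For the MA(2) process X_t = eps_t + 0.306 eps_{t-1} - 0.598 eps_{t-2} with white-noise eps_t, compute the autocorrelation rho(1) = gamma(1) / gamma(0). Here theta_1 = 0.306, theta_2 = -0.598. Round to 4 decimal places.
\rho(1) = 0.0848

For an MA(q) process with theta_0 = 1, the autocovariance is
  gamma(k) = sigma^2 * sum_{i=0..q-k} theta_i * theta_{i+k},
and rho(k) = gamma(k) / gamma(0). Sigma^2 cancels.
  numerator   = (1)*(0.306) + (0.306)*(-0.598) = 0.123012.
  denominator = (1)^2 + (0.306)^2 + (-0.598)^2 = 1.45124.
  rho(1) = 0.123012 / 1.45124 = 0.0848.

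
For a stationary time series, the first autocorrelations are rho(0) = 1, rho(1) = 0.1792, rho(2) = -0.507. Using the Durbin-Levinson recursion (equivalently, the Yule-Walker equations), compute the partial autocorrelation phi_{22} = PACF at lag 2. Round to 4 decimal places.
\phi_{22} = -0.5570

The PACF at lag k is phi_{kk}, the last component of the solution
to the Yule-Walker system G_k phi = r_k where
  (G_k)_{ij} = rho(|i - j|), (r_k)_i = rho(i), i,j = 1..k.
Equivalently, Durbin-Levinson gives phi_{kk} iteratively:
  phi_{11} = rho(1)
  phi_{kk} = [rho(k) - sum_{j=1..k-1} phi_{k-1,j} rho(k-j)]
            / [1 - sum_{j=1..k-1} phi_{k-1,j} rho(j)],
  phi_{k,j} = phi_{k-1,j} - phi_{kk} phi_{k-1,k-j},  j = 1..k-1.
Step k = 1:
  phi_11 = rho(1) = 0.1792.
Step k = 2:
  phi_22 = [rho(2) - phi_11 rho(1)] / [1 - phi_11 rho(1)] = [-0.507 - (0.1792)(0.1792)] / [1 - (0.1792)(0.1792)]
         = -0.53911264 / 0.96788736 = -0.557.
Therefore phi_{22} = -0.5570.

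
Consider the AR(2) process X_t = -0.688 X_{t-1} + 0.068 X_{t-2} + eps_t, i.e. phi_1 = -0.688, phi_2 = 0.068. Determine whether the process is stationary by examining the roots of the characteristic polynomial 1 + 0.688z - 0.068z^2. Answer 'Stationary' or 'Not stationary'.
\text{Stationary}

The AR(p) characteristic polynomial is P(z) = 1 + 0.688z - 0.068z^2.
Stationarity requires all roots to lie outside the unit circle, i.e. |z| > 1 for every root.
Set 1 + (0.688) z + (-0.068) z^2 = 0, i.e. a z^2 + b z + c = 0 with a = -0.068, b = 0.688, c = 1.
Discriminant D = b^2 - 4ac = (0.688)^2 - 4*(-0.068)*1 = 0.473344 - (-0.272) = 0.745344.
D >= 0, so the roots are real: z = (-b +/- sqrt(D)) / (2a) = (-0.688 +/- 0.863333) / (-0.136).
  z_1 = (-0.688 + 0.863333) / (-0.136) = -1.2892,   |z_1| = 1.2892.
  z_2 = (-0.688 - 0.863333) / (-0.136) = 11.4069,   |z_2| = 11.4069.
Moduli of all roots: 1.2892, 11.4069.
All moduli strictly greater than 1? Yes.
Verdict: Stationary.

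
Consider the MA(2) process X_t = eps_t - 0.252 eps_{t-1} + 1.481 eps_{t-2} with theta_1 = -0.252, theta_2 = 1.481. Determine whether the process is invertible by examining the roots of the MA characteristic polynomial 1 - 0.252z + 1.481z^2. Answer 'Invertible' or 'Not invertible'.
\text{Not invertible}

The MA(q) characteristic polynomial is P(z) = 1 - 0.252z + 1.481z^2.
Invertibility requires all roots to lie outside the unit circle, i.e. |z| > 1 for every root.
Set 1 + (-0.252) z + (1.481) z^2 = 0, i.e. a z^2 + b z + c = 0 with a = 1.481, b = -0.252, c = 1.
Discriminant D = b^2 - 4ac = (-0.252)^2 - 4*(1.481)*1 = 0.063504 - (5.924) = -5.860496.
D < 0, so the roots are the complex-conjugate pair z = (-b +/- i sqrt(-D)) / (2a) = 0.0851 +/- 0.8173i.
For a conjugate pair |z|^2 = z * conj(z) = (product of roots) = c/a = 1/(1.481) = 0.675219, so |z| = sqrt(0.675219) = 0.8217 for both roots.
Moduli of all roots: 0.8217, 0.8217.
All moduli strictly greater than 1? No.
Verdict: Not invertible.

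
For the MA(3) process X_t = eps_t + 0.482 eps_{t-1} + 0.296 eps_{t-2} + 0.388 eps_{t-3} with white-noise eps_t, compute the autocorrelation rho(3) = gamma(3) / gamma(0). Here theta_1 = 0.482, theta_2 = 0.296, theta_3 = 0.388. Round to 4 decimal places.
\rho(3) = 0.2639

For an MA(q) process with theta_0 = 1, the autocovariance is
  gamma(k) = sigma^2 * sum_{i=0..q-k} theta_i * theta_{i+k},
and rho(k) = gamma(k) / gamma(0). Sigma^2 cancels.
  numerator   = (1)*(0.388) = 0.388.
  denominator = (1)^2 + (0.482)^2 + (0.296)^2 + (0.388)^2 = 1.470484.
  rho(3) = 0.388 / 1.470484 = 0.2639.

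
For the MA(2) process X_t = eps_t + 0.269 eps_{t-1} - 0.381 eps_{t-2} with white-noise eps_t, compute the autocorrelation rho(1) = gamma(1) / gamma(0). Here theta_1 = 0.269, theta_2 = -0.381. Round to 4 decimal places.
\rho(1) = 0.1368

For an MA(q) process with theta_0 = 1, the autocovariance is
  gamma(k) = sigma^2 * sum_{i=0..q-k} theta_i * theta_{i+k},
and rho(k) = gamma(k) / gamma(0). Sigma^2 cancels.
  numerator   = (1)*(0.269) + (0.269)*(-0.381) = 0.166511.
  denominator = (1)^2 + (0.269)^2 + (-0.381)^2 = 1.217522.
  rho(1) = 0.166511 / 1.217522 = 0.1368.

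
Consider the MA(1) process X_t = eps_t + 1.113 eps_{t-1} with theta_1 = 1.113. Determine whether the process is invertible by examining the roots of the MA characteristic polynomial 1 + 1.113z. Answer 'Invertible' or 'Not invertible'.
\text{Not invertible}

The MA(q) characteristic polynomial is P(z) = 1 + 1.113z.
Invertibility requires all roots to lie outside the unit circle, i.e. |z| > 1 for every root.
This is linear in z: 1 + (1.113) z = 0  =>  z = -1/(1.113) = -0.898473,  |z| = 0.898473.
Moduli of all roots: 0.8985.
All moduli strictly greater than 1? No.
Verdict: Not invertible.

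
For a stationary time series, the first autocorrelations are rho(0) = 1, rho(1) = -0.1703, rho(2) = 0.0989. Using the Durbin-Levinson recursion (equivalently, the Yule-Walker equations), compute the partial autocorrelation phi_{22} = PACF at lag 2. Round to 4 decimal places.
\phi_{22} = 0.0720

The PACF at lag k is phi_{kk}, the last component of the solution
to the Yule-Walker system G_k phi = r_k where
  (G_k)_{ij} = rho(|i - j|), (r_k)_i = rho(i), i,j = 1..k.
Equivalently, Durbin-Levinson gives phi_{kk} iteratively:
  phi_{11} = rho(1)
  phi_{kk} = [rho(k) - sum_{j=1..k-1} phi_{k-1,j} rho(k-j)]
            / [1 - sum_{j=1..k-1} phi_{k-1,j} rho(j)],
  phi_{k,j} = phi_{k-1,j} - phi_{kk} phi_{k-1,k-j},  j = 1..k-1.
Step k = 1:
  phi_11 = rho(1) = -0.1703.
Step k = 2:
  phi_22 = [rho(2) - phi_11 rho(1)] / [1 - phi_11 rho(1)] = [0.0989 - (-0.1703)(-0.1703)] / [1 - (-0.1703)(-0.1703)]
         = 0.06989791 / 0.97099791 = 0.072.
Therefore phi_{22} = 0.0720.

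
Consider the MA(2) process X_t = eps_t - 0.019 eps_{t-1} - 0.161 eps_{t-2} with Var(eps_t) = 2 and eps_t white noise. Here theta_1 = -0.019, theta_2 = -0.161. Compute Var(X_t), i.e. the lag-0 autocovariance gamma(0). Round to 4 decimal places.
\gamma(0) = 2.0526

For an MA(q) process X_t = eps_t + sum_i theta_i eps_{t-i} with
Var(eps_t) = sigma^2, the variance is
  gamma(0) = sigma^2 * (1 + sum_i theta_i^2).
  sum_i theta_i^2 = (-0.019)^2 + (-0.161)^2 = 0.000361 + 0.025921 = 0.026282.
  gamma(0) = 2 * (1 + 0.026282) = 2 * 1.026282 = 2.052564, which rounds to 2.0526.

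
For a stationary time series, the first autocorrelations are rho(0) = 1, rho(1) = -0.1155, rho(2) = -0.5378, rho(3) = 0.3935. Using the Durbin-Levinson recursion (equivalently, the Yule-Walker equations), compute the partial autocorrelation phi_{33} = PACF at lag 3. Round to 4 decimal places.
\phi_{33} = 0.3420

The PACF at lag k is phi_{kk}, the last component of the solution
to the Yule-Walker system G_k phi = r_k where
  (G_k)_{ij} = rho(|i - j|), (r_k)_i = rho(i), i,j = 1..k.
Equivalently, Durbin-Levinson gives phi_{kk} iteratively:
  phi_{11} = rho(1)
  phi_{kk} = [rho(k) - sum_{j=1..k-1} phi_{k-1,j} rho(k-j)]
            / [1 - sum_{j=1..k-1} phi_{k-1,j} rho(j)],
  phi_{k,j} = phi_{k-1,j} - phi_{kk} phi_{k-1,k-j},  j = 1..k-1.
Step k = 1:
  phi_11 = rho(1) = -0.1155.
Step k = 2:
  phi_22 = [rho(2) - phi_11 rho(1)] / [1 - phi_11 rho(1)] = [-0.5378 - (-0.1155)(-0.1155)] / [1 - (-0.1155)(-0.1155)]
         = -0.55114025 / 0.98665975 = -0.558592.
  Update: phi_21 = phi_11 - phi_22 phi_11 = -0.1155 - (-0.558592)(-0.1155) = -0.180017.
Step k = 3:
  phi_33 = [rho(3) - phi_21 rho(2) - phi_22 rho(1)] / [1 - phi_21 rho(1) - phi_22 rho(2)]
    numerator   = 0.3935 - (-0.180017)(-0.5378) - (-0.558592)(-0.1155) = 0.23216928
    denominator = 1 - (-0.180017)(-0.1155) - (-0.558592)(-0.5378) = 0.67879721
  phi_33 = 0.23216928 / 0.67879721 = 0.342.
Therefore phi_{33} = 0.3420.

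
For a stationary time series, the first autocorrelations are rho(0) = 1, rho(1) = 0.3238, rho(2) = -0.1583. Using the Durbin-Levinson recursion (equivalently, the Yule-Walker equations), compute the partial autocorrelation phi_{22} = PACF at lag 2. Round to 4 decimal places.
\phi_{22} = -0.2940

The PACF at lag k is phi_{kk}, the last component of the solution
to the Yule-Walker system G_k phi = r_k where
  (G_k)_{ij} = rho(|i - j|), (r_k)_i = rho(i), i,j = 1..k.
Equivalently, Durbin-Levinson gives phi_{kk} iteratively:
  phi_{11} = rho(1)
  phi_{kk} = [rho(k) - sum_{j=1..k-1} phi_{k-1,j} rho(k-j)]
            / [1 - sum_{j=1..k-1} phi_{k-1,j} rho(j)],
  phi_{k,j} = phi_{k-1,j} - phi_{kk} phi_{k-1,k-j},  j = 1..k-1.
Step k = 1:
  phi_11 = rho(1) = 0.3238.
Step k = 2:
  phi_22 = [rho(2) - phi_11 rho(1)] / [1 - phi_11 rho(1)] = [-0.1583 - (0.3238)(0.3238)] / [1 - (0.3238)(0.3238)]
         = -0.26314644 / 0.89515356 = -0.294.
Therefore phi_{22} = -0.2940.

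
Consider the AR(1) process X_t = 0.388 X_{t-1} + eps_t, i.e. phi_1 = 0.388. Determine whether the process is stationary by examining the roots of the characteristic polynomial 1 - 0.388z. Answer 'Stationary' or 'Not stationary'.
\text{Stationary}

The AR(p) characteristic polynomial is P(z) = 1 - 0.388z.
Stationarity requires all roots to lie outside the unit circle, i.e. |z| > 1 for every root.
This is linear in z: 1 + (-0.388) z = 0  =>  z = -1/(-0.388) = 2.57732,  |z| = 2.57732.
Moduli of all roots: 2.5773.
All moduli strictly greater than 1? Yes.
Verdict: Stationary.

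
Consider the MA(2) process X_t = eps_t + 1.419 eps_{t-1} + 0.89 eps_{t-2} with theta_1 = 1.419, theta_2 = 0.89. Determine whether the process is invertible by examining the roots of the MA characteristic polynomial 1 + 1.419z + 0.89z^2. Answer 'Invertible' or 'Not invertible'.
\text{Invertible}

The MA(q) characteristic polynomial is P(z) = 1 + 1.419z + 0.89z^2.
Invertibility requires all roots to lie outside the unit circle, i.e. |z| > 1 for every root.
Set 1 + (1.419) z + (0.89) z^2 = 0, i.e. a z^2 + b z + c = 0 with a = 0.89, b = 1.419, c = 1.
Discriminant D = b^2 - 4ac = (1.419)^2 - 4*(0.89)*1 = 2.013561 - (3.56) = -1.546439.
D < 0, so the roots are the complex-conjugate pair z = (-b +/- i sqrt(-D)) / (2a) = -0.7972 +/- 0.6986i.
For a conjugate pair |z|^2 = z * conj(z) = (product of roots) = c/a = 1/(0.89) = 1.123596, so |z| = sqrt(1.123596) = 1.06 for both roots.
Moduli of all roots: 1.0600, 1.0600.
All moduli strictly greater than 1? Yes.
Verdict: Invertible.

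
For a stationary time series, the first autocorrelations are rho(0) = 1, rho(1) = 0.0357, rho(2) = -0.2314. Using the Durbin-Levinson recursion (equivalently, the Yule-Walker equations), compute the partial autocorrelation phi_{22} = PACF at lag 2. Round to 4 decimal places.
\phi_{22} = -0.2330

The PACF at lag k is phi_{kk}, the last component of the solution
to the Yule-Walker system G_k phi = r_k where
  (G_k)_{ij} = rho(|i - j|), (r_k)_i = rho(i), i,j = 1..k.
Equivalently, Durbin-Levinson gives phi_{kk} iteratively:
  phi_{11} = rho(1)
  phi_{kk} = [rho(k) - sum_{j=1..k-1} phi_{k-1,j} rho(k-j)]
            / [1 - sum_{j=1..k-1} phi_{k-1,j} rho(j)],
  phi_{k,j} = phi_{k-1,j} - phi_{kk} phi_{k-1,k-j},  j = 1..k-1.
Step k = 1:
  phi_11 = rho(1) = 0.0357.
Step k = 2:
  phi_22 = [rho(2) - phi_11 rho(1)] / [1 - phi_11 rho(1)] = [-0.2314 - (0.0357)(0.0357)] / [1 - (0.0357)(0.0357)]
         = -0.23267449 / 0.99872551 = -0.233.
Therefore phi_{22} = -0.2330.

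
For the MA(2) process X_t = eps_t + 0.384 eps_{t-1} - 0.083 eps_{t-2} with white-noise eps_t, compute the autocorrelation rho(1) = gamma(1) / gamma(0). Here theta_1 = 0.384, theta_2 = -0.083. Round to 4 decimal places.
\rho(1) = 0.3050

For an MA(q) process with theta_0 = 1, the autocovariance is
  gamma(k) = sigma^2 * sum_{i=0..q-k} theta_i * theta_{i+k},
and rho(k) = gamma(k) / gamma(0). Sigma^2 cancels.
  numerator   = (1)*(0.384) + (0.384)*(-0.083) = 0.352128.
  denominator = (1)^2 + (0.384)^2 + (-0.083)^2 = 1.154345.
  rho(1) = 0.352128 / 1.154345 = 0.3050.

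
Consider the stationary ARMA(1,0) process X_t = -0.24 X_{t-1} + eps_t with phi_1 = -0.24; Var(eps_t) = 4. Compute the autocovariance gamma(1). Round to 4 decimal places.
\gamma(1) = -1.0187

Multiply the model equation by X_{t-k} and take expectations. With theta_0 = psi_0 = 1 and psi_j the MA(infinity) weights, this gives
  gamma(k) - sum_i phi_i gamma(k-i) = c_k,
  c_k = sigma^2 * sum_{j=k..q} theta_j psi_{j-k}   (c_k = 0 for k > q),
using gamma(-m) = gamma(m).
Pure AR (q = 0): c_0 = sigma^2 = 4, c_k = 0 for k >= 1.
Equations for k = 0 and k = 1 (AR order 1):
  gamma(0) = phi_1 gamma(1) + c_0
  gamma(1) = phi_1 gamma(0) + c_1
Substituting the second into the first: gamma(0) (1 - phi_1^2) = c_0 + phi_1 c_1, so
  gamma(0) = c_0 / (1 - phi_1^2) = 4 / (1 - (-0.24)^2) = 4 / 0.9424 = 4.244482.
  gamma(1) = phi_1 gamma(0) = (-0.24)(4.244482) = -1.018676.
Therefore gamma(1) = -1.0187 (to 4 decimal places).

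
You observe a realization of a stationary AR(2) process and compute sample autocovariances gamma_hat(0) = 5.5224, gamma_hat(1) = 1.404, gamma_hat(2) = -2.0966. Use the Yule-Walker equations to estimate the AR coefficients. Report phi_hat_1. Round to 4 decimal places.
\hat\phi_{1} = 0.3750

The Yule-Walker equations for an AR(p) process read, in matrix form,
  Gamma_p phi = r_p,   with   (Gamma_p)_{ij} = gamma(|i - j|),
                       (r_p)_i = gamma(i),   i,j = 1..p.
Substitute the sample gammas (Toeplitz matrix and right-hand side of size 2):
  Gamma_p = [[5.5224, 1.404], [1.404, 5.5224]]
  r_p     = [1.404, -2.0966]
Written out:
  5.5224 phi_1 + 1.404 phi_2 = 1.404
  1.404 phi_1 + 5.5224 phi_2 = -2.0966
Solve by Cramer's rule:
  det = gamma(0)^2 - gamma(1)^2 = (5.5224)^2 - (1.404)^2 = 30.49690176 - 1.971216 = 28.52568576
  phi_hat_1 = [gamma(1) gamma(0) - gamma(1) gamma(2)] / det = [(1.404)(5.5224) - (1.404)(-2.0966)] / 28.52568576 = 10.697076 / 28.52568576 = 0.375
  phi_hat_2 = [gamma(0) gamma(2) - gamma(1)^2] / det = [(5.5224)(-2.0966) - (1.404)^2] / 28.52568576 = -13.54947984 / 28.52568576 = -0.475
So phi_hat = [0.3750, -0.4750].
Therefore phi_hat_1 = 0.3750.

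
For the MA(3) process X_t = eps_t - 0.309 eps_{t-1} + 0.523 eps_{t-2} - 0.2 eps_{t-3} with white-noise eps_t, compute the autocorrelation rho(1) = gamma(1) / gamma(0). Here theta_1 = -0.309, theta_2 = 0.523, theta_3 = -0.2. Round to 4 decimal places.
\rho(1) = -0.4082

For an MA(q) process with theta_0 = 1, the autocovariance is
  gamma(k) = sigma^2 * sum_{i=0..q-k} theta_i * theta_{i+k},
and rho(k) = gamma(k) / gamma(0). Sigma^2 cancels.
  numerator   = (1)*(-0.309) + (-0.309)*(0.523) + (0.523)*(-0.2) = -0.575207.
  denominator = (1)^2 + (-0.309)^2 + (0.523)^2 + (-0.2)^2 = 1.40901.
  rho(1) = -0.575207 / 1.40901 = -0.4082.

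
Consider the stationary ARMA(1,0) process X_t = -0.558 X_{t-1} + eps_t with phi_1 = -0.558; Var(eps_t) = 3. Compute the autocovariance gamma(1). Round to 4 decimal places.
\gamma(1) = -2.4309

Multiply the model equation by X_{t-k} and take expectations. With theta_0 = psi_0 = 1 and psi_j the MA(infinity) weights, this gives
  gamma(k) - sum_i phi_i gamma(k-i) = c_k,
  c_k = sigma^2 * sum_{j=k..q} theta_j psi_{j-k}   (c_k = 0 for k > q),
using gamma(-m) = gamma(m).
Pure AR (q = 0): c_0 = sigma^2 = 3, c_k = 0 for k >= 1.
Equations for k = 0 and k = 1 (AR order 1):
  gamma(0) = phi_1 gamma(1) + c_0
  gamma(1) = phi_1 gamma(0) + c_1
Substituting the second into the first: gamma(0) (1 - phi_1^2) = c_0 + phi_1 c_1, so
  gamma(0) = c_0 / (1 - phi_1^2) = 3 / (1 - (-0.558)^2) = 3 / 0.688636 = 4.356438.
  gamma(1) = phi_1 gamma(0) = (-0.558)(4.356438) = -2.430892.
Therefore gamma(1) = -2.4309 (to 4 decimal places).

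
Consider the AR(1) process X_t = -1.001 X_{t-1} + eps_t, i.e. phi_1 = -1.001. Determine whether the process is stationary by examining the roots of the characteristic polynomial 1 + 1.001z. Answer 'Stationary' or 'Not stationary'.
\text{Not stationary}

The AR(p) characteristic polynomial is P(z) = 1 + 1.001z.
Stationarity requires all roots to lie outside the unit circle, i.e. |z| > 1 for every root.
This is linear in z: 1 + (1.001) z = 0  =>  z = -1/(1.001) = -0.999001,  |z| = 0.999001.
Moduli of all roots: 0.9990.
All moduli strictly greater than 1? No.
Verdict: Not stationary.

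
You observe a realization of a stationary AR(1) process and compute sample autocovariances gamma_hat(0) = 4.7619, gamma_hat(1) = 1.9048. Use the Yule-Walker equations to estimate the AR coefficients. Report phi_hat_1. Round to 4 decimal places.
\hat\phi_{1} = 0.4000

The Yule-Walker equations for an AR(p) process read, in matrix form,
  Gamma_p phi = r_p,   with   (Gamma_p)_{ij} = gamma(|i - j|),
                       (r_p)_i = gamma(i),   i,j = 1..p.
Substitute the sample gammas (Toeplitz matrix and right-hand side of size 1):
  Gamma_p = [[4.7619]]
  r_p     = [1.9048]
With p = 1 this is the single equation gamma(0) phi_1 = gamma(1):
  phi_hat_1 = gamma(1) / gamma(0) = 1.9048 / 4.7619 = 0.4000.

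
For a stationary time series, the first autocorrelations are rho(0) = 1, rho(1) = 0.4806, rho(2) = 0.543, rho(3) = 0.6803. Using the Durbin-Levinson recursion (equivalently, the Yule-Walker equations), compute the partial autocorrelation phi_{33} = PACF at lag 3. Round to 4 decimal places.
\phi_{33} = 0.5140

The PACF at lag k is phi_{kk}, the last component of the solution
to the Yule-Walker system G_k phi = r_k where
  (G_k)_{ij} = rho(|i - j|), (r_k)_i = rho(i), i,j = 1..k.
Equivalently, Durbin-Levinson gives phi_{kk} iteratively:
  phi_{11} = rho(1)
  phi_{kk} = [rho(k) - sum_{j=1..k-1} phi_{k-1,j} rho(k-j)]
            / [1 - sum_{j=1..k-1} phi_{k-1,j} rho(j)],
  phi_{k,j} = phi_{k-1,j} - phi_{kk} phi_{k-1,k-j},  j = 1..k-1.
Step k = 1:
  phi_11 = rho(1) = 0.4806.
Step k = 2:
  phi_22 = [rho(2) - phi_11 rho(1)] / [1 - phi_11 rho(1)] = [0.543 - (0.4806)(0.4806)] / [1 - (0.4806)(0.4806)]
         = 0.31202364 / 0.76902364 = 0.40574.
  Update: phi_21 = phi_11 - phi_22 phi_11 = 0.4806 - (0.40574)(0.4806) = 0.285601.
Step k = 3:
  phi_33 = [rho(3) - phi_21 rho(2) - phi_22 rho(1)] / [1 - phi_21 rho(1) - phi_22 rho(2)]
    numerator   = 0.6803 - (0.285601)(0.543) - (0.40574)(0.4806) = 0.33021982
    denominator = 1 - (0.285601)(0.4806) - (0.40574)(0.543) = 0.64242317
  phi_33 = 0.33021982 / 0.64242317 = 0.514.
Therefore phi_{33} = 0.5140.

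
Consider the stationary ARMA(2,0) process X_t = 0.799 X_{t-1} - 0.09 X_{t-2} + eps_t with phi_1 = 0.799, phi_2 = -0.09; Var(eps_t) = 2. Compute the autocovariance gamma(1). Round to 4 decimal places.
\gamma(1) = 3.1946

Multiply the model equation by X_{t-k} and take expectations. With theta_0 = psi_0 = 1 and psi_j the MA(infinity) weights, this gives
  gamma(k) - sum_i phi_i gamma(k-i) = c_k,
  c_k = sigma^2 * sum_{j=k..q} theta_j psi_{j-k}   (c_k = 0 for k > q),
using gamma(-m) = gamma(m).
Pure AR (q = 0): c_0 = sigma^2 = 2, c_k = 0 for k >= 1.
Equations for k = 0, 1, 2 (AR order 2, c_2 = 0):
  (E0) gamma(0) = phi_1 gamma(1) + phi_2 gamma(2) + c_0
  (E1) gamma(1) = phi_1 gamma(0) + phi_2 gamma(1) + c_1
  (E2) gamma(2) = phi_1 gamma(1) + phi_2 gamma(0)
From (E1): gamma(1) = A gamma(0) + B with
  A = phi_1 / (1 - phi_2) = 0.799 / 1.09 = 0.733028,   B = c_1 / (1 - phi_2) = 0 / 1.09 = 0.
Insert (E2) into (E0): gamma(0) (1 - phi_2^2) = phi_1 (1 + phi_2) gamma(1) + c_0.
  phi_1 (1 + phi_2) = (0.799)(0.91) = 0.72709,   1 - phi_2^2 = 0.9919.
Replace gamma(1) by A gamma(0) + B and collect gamma(0):
  gamma(0) [0.9919 - (0.72709)(0.733028)] = c_0 = 2
  gamma(0) * 0.458923 = 2
  gamma(0) = 2 / 0.458923 = 4.358029.
  gamma(1) = A gamma(0) = (0.733028)(4.358029) = 3.194555.
Therefore gamma(1) = 3.1946 (to 4 decimal places).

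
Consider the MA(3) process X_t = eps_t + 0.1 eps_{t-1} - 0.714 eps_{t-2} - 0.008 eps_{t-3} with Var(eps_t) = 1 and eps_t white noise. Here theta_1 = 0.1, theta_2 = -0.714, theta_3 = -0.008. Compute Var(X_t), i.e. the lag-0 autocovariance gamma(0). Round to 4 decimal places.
\gamma(0) = 1.5199

For an MA(q) process X_t = eps_t + sum_i theta_i eps_{t-i} with
Var(eps_t) = sigma^2, the variance is
  gamma(0) = sigma^2 * (1 + sum_i theta_i^2).
  sum_i theta_i^2 = (0.1)^2 + (-0.714)^2 + (-0.008)^2 = 0.01 + 0.509796 + 0.000064 = 0.51986.
  gamma(0) = 1 * (1 + 0.51986) = 1 * 1.51986 = 1.51986, which rounds to 1.5199.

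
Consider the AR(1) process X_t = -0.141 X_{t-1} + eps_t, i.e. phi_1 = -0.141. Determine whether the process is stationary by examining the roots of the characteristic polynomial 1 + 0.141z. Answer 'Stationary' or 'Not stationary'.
\text{Stationary}

The AR(p) characteristic polynomial is P(z) = 1 + 0.141z.
Stationarity requires all roots to lie outside the unit circle, i.e. |z| > 1 for every root.
This is linear in z: 1 + (0.141) z = 0  =>  z = -1/(0.141) = -7.092199,  |z| = 7.092199.
Moduli of all roots: 7.0922.
All moduli strictly greater than 1? Yes.
Verdict: Stationary.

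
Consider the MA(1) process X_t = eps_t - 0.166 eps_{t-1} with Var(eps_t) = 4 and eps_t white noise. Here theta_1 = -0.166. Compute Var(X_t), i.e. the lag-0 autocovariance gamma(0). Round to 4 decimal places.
\gamma(0) = 4.1102

For an MA(q) process X_t = eps_t + sum_i theta_i eps_{t-i} with
Var(eps_t) = sigma^2, the variance is
  gamma(0) = sigma^2 * (1 + sum_i theta_i^2).
  sum_i theta_i^2 = (-0.166)^2 = 0.027556.
  gamma(0) = 4 * (1 + 0.027556) = 4 * 1.027556 = 4.110224, which rounds to 4.1102.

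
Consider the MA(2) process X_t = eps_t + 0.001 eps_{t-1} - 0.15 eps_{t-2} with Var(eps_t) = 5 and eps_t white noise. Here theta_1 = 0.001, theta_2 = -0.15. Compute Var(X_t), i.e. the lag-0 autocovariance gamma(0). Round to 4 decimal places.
\gamma(0) = 5.1125

For an MA(q) process X_t = eps_t + sum_i theta_i eps_{t-i} with
Var(eps_t) = sigma^2, the variance is
  gamma(0) = sigma^2 * (1 + sum_i theta_i^2).
  sum_i theta_i^2 = (0.001)^2 + (-0.15)^2 = 0.000001 + 0.0225 = 0.022501.
  gamma(0) = 5 * (1 + 0.022501) = 5 * 1.022501 = 5.112505, which rounds to 5.1125.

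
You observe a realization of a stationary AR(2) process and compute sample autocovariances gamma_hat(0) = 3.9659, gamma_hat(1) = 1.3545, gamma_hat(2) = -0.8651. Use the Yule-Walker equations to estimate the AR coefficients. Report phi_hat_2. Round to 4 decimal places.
\hat\phi_{2} = -0.3790

The Yule-Walker equations for an AR(p) process read, in matrix form,
  Gamma_p phi = r_p,   with   (Gamma_p)_{ij} = gamma(|i - j|),
                       (r_p)_i = gamma(i),   i,j = 1..p.
Substitute the sample gammas (Toeplitz matrix and right-hand side of size 2):
  Gamma_p = [[3.9659, 1.3545], [1.3545, 3.9659]]
  r_p     = [1.3545, -0.8651]
Written out:
  3.9659 phi_1 + 1.3545 phi_2 = 1.3545
  1.3545 phi_1 + 3.9659 phi_2 = -0.8651
Solve by Cramer's rule:
  det = gamma(0)^2 - gamma(1)^2 = (3.9659)^2 - (1.3545)^2 = 15.72836281 - 1.83467025 = 13.89369256
  phi_hat_1 = [gamma(1) gamma(0) - gamma(1) gamma(2)] / det = [(1.3545)(3.9659) - (1.3545)(-0.8651)] / 13.89369256 = 6.5435895 / 13.89369256 = 0.471
  phi_hat_2 = [gamma(0) gamma(2) - gamma(1)^2] / det = [(3.9659)(-0.8651) - (1.3545)^2] / 13.89369256 = -5.26557034 / 13.89369256 = -0.379
So phi_hat = [0.4710, -0.3790].
Therefore phi_hat_2 = -0.3790.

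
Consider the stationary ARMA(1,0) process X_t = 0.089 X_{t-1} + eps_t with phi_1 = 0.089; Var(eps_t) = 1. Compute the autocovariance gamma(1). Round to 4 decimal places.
\gamma(1) = 0.0897

Multiply the model equation by X_{t-k} and take expectations. With theta_0 = psi_0 = 1 and psi_j the MA(infinity) weights, this gives
  gamma(k) - sum_i phi_i gamma(k-i) = c_k,
  c_k = sigma^2 * sum_{j=k..q} theta_j psi_{j-k}   (c_k = 0 for k > q),
using gamma(-m) = gamma(m).
Pure AR (q = 0): c_0 = sigma^2 = 1, c_k = 0 for k >= 1.
Equations for k = 0 and k = 1 (AR order 1):
  gamma(0) = phi_1 gamma(1) + c_0
  gamma(1) = phi_1 gamma(0) + c_1
Substituting the second into the first: gamma(0) (1 - phi_1^2) = c_0 + phi_1 c_1, so
  gamma(0) = c_0 / (1 - phi_1^2) = 1 / (1 - (0.089)^2) = 1 / 0.992079 = 1.007984.
  gamma(1) = phi_1 gamma(0) = (0.089)(1.007984) = 0.089711.
Therefore gamma(1) = 0.0897 (to 4 decimal places).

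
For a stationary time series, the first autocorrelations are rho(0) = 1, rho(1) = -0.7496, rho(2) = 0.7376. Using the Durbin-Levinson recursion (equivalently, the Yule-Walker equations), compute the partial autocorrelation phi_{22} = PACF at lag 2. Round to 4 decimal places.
\phi_{22} = 0.4010

The PACF at lag k is phi_{kk}, the last component of the solution
to the Yule-Walker system G_k phi = r_k where
  (G_k)_{ij} = rho(|i - j|), (r_k)_i = rho(i), i,j = 1..k.
Equivalently, Durbin-Levinson gives phi_{kk} iteratively:
  phi_{11} = rho(1)
  phi_{kk} = [rho(k) - sum_{j=1..k-1} phi_{k-1,j} rho(k-j)]
            / [1 - sum_{j=1..k-1} phi_{k-1,j} rho(j)],
  phi_{k,j} = phi_{k-1,j} - phi_{kk} phi_{k-1,k-j},  j = 1..k-1.
Step k = 1:
  phi_11 = rho(1) = -0.7496.
Step k = 2:
  phi_22 = [rho(2) - phi_11 rho(1)] / [1 - phi_11 rho(1)] = [0.7376 - (-0.7496)(-0.7496)] / [1 - (-0.7496)(-0.7496)]
         = 0.17569984 / 0.43809984 = 0.401.
Therefore phi_{22} = 0.4010.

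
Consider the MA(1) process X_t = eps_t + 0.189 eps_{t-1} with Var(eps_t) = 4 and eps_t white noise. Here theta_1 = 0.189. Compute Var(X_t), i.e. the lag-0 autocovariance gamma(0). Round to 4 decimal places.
\gamma(0) = 4.1429

For an MA(q) process X_t = eps_t + sum_i theta_i eps_{t-i} with
Var(eps_t) = sigma^2, the variance is
  gamma(0) = sigma^2 * (1 + sum_i theta_i^2).
  sum_i theta_i^2 = (0.189)^2 = 0.035721.
  gamma(0) = 4 * (1 + 0.035721) = 4 * 1.035721 = 4.142884, which rounds to 4.1429.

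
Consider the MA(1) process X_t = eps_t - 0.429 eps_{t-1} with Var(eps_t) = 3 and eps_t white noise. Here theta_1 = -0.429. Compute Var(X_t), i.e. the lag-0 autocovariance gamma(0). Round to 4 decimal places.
\gamma(0) = 3.5521

For an MA(q) process X_t = eps_t + sum_i theta_i eps_{t-i} with
Var(eps_t) = sigma^2, the variance is
  gamma(0) = sigma^2 * (1 + sum_i theta_i^2).
  sum_i theta_i^2 = (-0.429)^2 = 0.184041.
  gamma(0) = 3 * (1 + 0.184041) = 3 * 1.184041 = 3.552123, which rounds to 3.5521.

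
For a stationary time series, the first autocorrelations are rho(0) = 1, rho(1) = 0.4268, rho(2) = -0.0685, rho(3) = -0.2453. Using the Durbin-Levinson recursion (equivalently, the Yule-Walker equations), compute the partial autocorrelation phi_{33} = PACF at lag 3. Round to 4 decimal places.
\phi_{33} = -0.1030

The PACF at lag k is phi_{kk}, the last component of the solution
to the Yule-Walker system G_k phi = r_k where
  (G_k)_{ij} = rho(|i - j|), (r_k)_i = rho(i), i,j = 1..k.
Equivalently, Durbin-Levinson gives phi_{kk} iteratively:
  phi_{11} = rho(1)
  phi_{kk} = [rho(k) - sum_{j=1..k-1} phi_{k-1,j} rho(k-j)]
            / [1 - sum_{j=1..k-1} phi_{k-1,j} rho(j)],
  phi_{k,j} = phi_{k-1,j} - phi_{kk} phi_{k-1,k-j},  j = 1..k-1.
Step k = 1:
  phi_11 = rho(1) = 0.4268.
Step k = 2:
  phi_22 = [rho(2) - phi_11 rho(1)] / [1 - phi_11 rho(1)] = [-0.0685 - (0.4268)(0.4268)] / [1 - (0.4268)(0.4268)]
         = -0.25065824 / 0.81784176 = -0.306487.
  Update: phi_21 = phi_11 - phi_22 phi_11 = 0.4268 - (-0.306487)(0.4268) = 0.557609.
Step k = 3:
  phi_33 = [rho(3) - phi_21 rho(2) - phi_22 rho(1)] / [1 - phi_21 rho(1) - phi_22 rho(2)]
    numerator   = -0.2453 - (0.557609)(-0.0685) - (-0.306487)(0.4268) = -0.07629495
    denominator = 1 - (0.557609)(0.4268) - (-0.306487)(-0.0685) = 0.74101815
  phi_33 = -0.07629495 / 0.74101815 = -0.103.
Therefore phi_{33} = -0.1030.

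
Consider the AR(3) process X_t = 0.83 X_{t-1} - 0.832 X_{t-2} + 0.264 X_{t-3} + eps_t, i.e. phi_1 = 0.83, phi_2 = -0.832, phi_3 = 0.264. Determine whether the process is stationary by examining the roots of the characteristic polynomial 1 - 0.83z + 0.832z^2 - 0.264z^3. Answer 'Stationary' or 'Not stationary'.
\text{Stationary}

The AR(p) characteristic polynomial is P(z) = 1 - 0.83z + 0.832z^2 - 0.264z^3.
Stationarity requires all roots to lie outside the unit circle, i.e. |z| > 1 for every root.
Degree 3: look for a simple real root z0 first, then factor out (1 - z/z0) and solve the remaining quadratic.
Testing z0 = 2.5: P(2.5) = 1 + (-0.83)(2.5) + (0.832)(2.5)^2 + (-0.264)(2.5)^3
  = 1 + (-2.075) + (5.2) + (-4.125) = 0.  So z_0 = 2.5 is a root, |z_0| = 2.5.
Divide out the factor (1 - 0.4 z) = (1 - z/z0) (since 1/z0 = 0.4):
  P(z) = (1 - 0.4 z)(1 + (-0.43) z + (0.66) z^2)
  [check: z-coef -0.43 - (0.4) = -0.83; z^2-coef 0.66 - (0.4)(-0.43) = 0.832; z^3-coef -(0.4)(0.66) = -0.264.]
Remaining roots from the quadratic factor 1 + (-0.43) z + (0.66) z^2:
  Set 1 + (-0.43) z + (0.66) z^2 = 0, i.e. a z^2 + b z + c = 0 with a = 0.66, b = -0.43, c = 1.
  Discriminant D = b^2 - 4ac = (-0.43)^2 - 4*(0.66)*1 = 0.1849 - (2.64) = -2.4551.
  D < 0, so the roots are the complex-conjugate pair z = (-b +/- i sqrt(-D)) / (2a) = 0.3258 +/- 1.187i.
  For a conjugate pair |z|^2 = z * conj(z) = (product of roots) = c/a = 1/(0.66) = 1.515152, so |z| = sqrt(1.515152) = 1.2309 for both roots.
Moduli of all roots: 2.5000, 1.2309, 1.2309.
All moduli strictly greater than 1? Yes.
Verdict: Stationary.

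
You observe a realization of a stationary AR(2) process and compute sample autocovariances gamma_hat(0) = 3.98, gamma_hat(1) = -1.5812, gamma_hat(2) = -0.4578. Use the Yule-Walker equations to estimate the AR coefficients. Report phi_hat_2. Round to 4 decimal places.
\hat\phi_{2} = -0.3240

The Yule-Walker equations for an AR(p) process read, in matrix form,
  Gamma_p phi = r_p,   with   (Gamma_p)_{ij} = gamma(|i - j|),
                       (r_p)_i = gamma(i),   i,j = 1..p.
Substitute the sample gammas (Toeplitz matrix and right-hand side of size 2):
  Gamma_p = [[3.98, -1.5812], [-1.5812, 3.98]]
  r_p     = [-1.5812, -0.4578]
Written out:
  3.98 phi_1 - 1.5812 phi_2 = -1.5812
  -1.5812 phi_1 + 3.98 phi_2 = -0.4578
Solve by Cramer's rule:
  det = gamma(0)^2 - gamma(1)^2 = (3.98)^2 - (-1.5812)^2 = 15.8404 - 2.50019344 = 13.34020656
  phi_hat_1 = [gamma(1) gamma(0) - gamma(1) gamma(2)] / det = [(-1.5812)(3.98) - (-1.5812)(-0.4578)] / 13.34020656 = -7.01704936 / 13.34020656 = -0.526
  phi_hat_2 = [gamma(0) gamma(2) - gamma(1)^2] / det = [(3.98)(-0.4578) - (-1.5812)^2] / 13.34020656 = -4.32223744 / 13.34020656 = -0.324
So phi_hat = [-0.5260, -0.3240].
Therefore phi_hat_2 = -0.3240.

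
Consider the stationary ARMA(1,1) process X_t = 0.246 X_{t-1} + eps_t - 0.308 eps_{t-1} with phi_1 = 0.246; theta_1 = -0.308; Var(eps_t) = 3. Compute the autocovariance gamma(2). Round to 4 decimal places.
\gamma(2) = -0.0450

Multiply the model equation by X_{t-k} and take expectations. With theta_0 = psi_0 = 1 and psi_j the MA(infinity) weights, this gives
  gamma(k) - sum_i phi_i gamma(k-i) = c_k,
  c_k = sigma^2 * sum_{j=k..q} theta_j psi_{j-k}   (c_k = 0 for k > q),
using gamma(-m) = gamma(m).
psi-weights needed (psi_j = theta_j + sum_i phi_i psi_{j-i}):
  psi_1 = theta_1 + phi_1 = -0.308 + (0.246) = -0.062
Right-hand sides:
  c_0 = sigma^2 (1 + theta_1 psi_1) = 3 * (1 + (-0.308)(-0.062)) = 3 * 1.019096 = 3.057288
  c_1 = sigma^2 theta_1 = 3 * (-0.308) = -0.924
  c_2 = 0
Equations for k = 0 and k = 1 (AR order 1):
  gamma(0) = phi_1 gamma(1) + c_0
  gamma(1) = phi_1 gamma(0) + c_1
Substituting the second into the first: gamma(0) (1 - phi_1^2) = c_0 + phi_1 c_1, so
  gamma(0) = (c_0 + phi_1 c_1) / (1 - phi_1^2) = (3.057288 + (0.246)(-0.924)) / (1 - (0.246)^2) = 2.829984 / 0.939484 = 3.012275.
  gamma(1) = phi_1 gamma(0) + c_1 = (0.246)(3.012275) + (-0.924) = -0.18298.
For k = 2 (> q): gamma(2) = phi_1 gamma(1) = (0.246)(-0.18298) = -0.045013.
Therefore gamma(2) = -0.0450 (to 4 decimal places).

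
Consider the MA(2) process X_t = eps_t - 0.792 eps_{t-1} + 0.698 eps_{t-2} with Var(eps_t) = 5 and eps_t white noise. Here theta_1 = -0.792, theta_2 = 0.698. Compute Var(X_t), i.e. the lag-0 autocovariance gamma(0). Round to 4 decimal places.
\gamma(0) = 10.5723

For an MA(q) process X_t = eps_t + sum_i theta_i eps_{t-i} with
Var(eps_t) = sigma^2, the variance is
  gamma(0) = sigma^2 * (1 + sum_i theta_i^2).
  sum_i theta_i^2 = (-0.792)^2 + (0.698)^2 = 0.627264 + 0.487204 = 1.114468.
  gamma(0) = 5 * (1 + 1.114468) = 5 * 2.114468 = 10.57234, which rounds to 10.5723.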